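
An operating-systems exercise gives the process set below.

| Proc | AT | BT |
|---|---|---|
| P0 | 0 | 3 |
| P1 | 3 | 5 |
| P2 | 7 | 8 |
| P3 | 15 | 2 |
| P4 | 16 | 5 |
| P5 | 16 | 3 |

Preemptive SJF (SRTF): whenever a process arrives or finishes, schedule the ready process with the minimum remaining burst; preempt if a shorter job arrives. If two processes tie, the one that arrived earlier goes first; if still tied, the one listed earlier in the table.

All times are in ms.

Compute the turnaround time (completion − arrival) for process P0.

3

Schedule: | P0 0-3 | P1 3-8 | P2 8-16 | P3 16-18 | P5 18-21 | P4 21-26 |
Completion: P0=3  P1=8  P2=16  P3=18  P4=26  P5=21
Turnaround(P0) = completion − arrival = 3 − 0 = 3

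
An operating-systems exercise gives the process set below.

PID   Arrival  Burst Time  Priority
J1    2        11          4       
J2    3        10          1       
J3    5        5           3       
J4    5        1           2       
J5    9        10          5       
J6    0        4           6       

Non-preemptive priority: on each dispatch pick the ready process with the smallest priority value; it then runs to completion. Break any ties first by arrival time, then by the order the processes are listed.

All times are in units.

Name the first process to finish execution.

Timeline: | J6 0-4 | J2 4-14 | J4 14-15 | J3 15-20 | J1 20-31 | J5 31-41 |
Completion: J1=31  J2=14  J3=20  J4=15  J5=41  J6=4
Finish order: J6 → J2 → J4 → J3 → J1 → J5

J6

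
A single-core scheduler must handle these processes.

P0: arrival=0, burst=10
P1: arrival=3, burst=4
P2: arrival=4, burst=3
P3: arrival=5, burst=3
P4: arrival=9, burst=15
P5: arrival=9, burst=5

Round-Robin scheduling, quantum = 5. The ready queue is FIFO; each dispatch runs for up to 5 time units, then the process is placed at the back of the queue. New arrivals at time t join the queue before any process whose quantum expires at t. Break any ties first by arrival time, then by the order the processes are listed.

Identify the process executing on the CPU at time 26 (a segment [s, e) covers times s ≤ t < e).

Schedule: | P0 0-5 | P1 5-9 | P2 9-12 | P3 12-15 | P0 15-20 | P4 20-25 | P5 25-30 | P4 30-40 |
Completion: P0=20  P1=9  P2=12  P3=15  P4=40  P5=30

P5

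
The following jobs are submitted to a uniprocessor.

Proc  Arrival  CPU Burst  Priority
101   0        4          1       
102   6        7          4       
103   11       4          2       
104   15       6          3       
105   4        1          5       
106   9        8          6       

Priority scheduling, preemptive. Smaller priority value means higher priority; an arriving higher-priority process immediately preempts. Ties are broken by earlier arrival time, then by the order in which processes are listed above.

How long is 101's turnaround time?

Schedule: | 101 0-4 | 105 4-5 | idle 5-6 | 102 6-11 | 103 11-15 | 104 15-21 | 102 21-23 | 106 23-31 |
Completion: 101=4  102=23  103=15  104=21  105=5  106=31
Turnaround (C−A): 101=4  102=17  103=4  104=6  105=1  106=22
Turnaround(101) = completion − arrival = 4 − 0 = 4

4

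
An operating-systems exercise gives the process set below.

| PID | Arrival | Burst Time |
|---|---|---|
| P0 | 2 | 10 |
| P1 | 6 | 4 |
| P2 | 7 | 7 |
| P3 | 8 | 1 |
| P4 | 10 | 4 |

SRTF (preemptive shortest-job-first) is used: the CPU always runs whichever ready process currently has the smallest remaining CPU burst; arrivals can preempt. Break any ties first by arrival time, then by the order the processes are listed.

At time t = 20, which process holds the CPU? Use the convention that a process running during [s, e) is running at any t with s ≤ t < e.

Timeline: | idle 0-2 | P0 2-6 | P1 6-8 | P3 8-9 | P1 9-11 | P4 11-15 | P0 15-21 | P2 21-28 |
Completion: P0=21  P1=11  P2=28  P3=9  P4=15
Turnaround (C−A): P0=19  P1=5  P2=21  P3=1  P4=5

P0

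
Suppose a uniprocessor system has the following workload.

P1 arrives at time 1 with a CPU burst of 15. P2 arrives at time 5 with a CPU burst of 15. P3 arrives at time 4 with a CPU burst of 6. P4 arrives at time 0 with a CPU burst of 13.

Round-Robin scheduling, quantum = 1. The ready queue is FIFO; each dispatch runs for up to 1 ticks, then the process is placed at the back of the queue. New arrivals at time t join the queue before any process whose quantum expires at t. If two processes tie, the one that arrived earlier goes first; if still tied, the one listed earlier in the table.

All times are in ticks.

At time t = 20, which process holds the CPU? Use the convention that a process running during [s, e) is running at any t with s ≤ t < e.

Timeline: | P4 0-1 | P1 1-2 | P4 2-3 | P1 3-4 | P4 4-5 | P3 5-6 | P1 6-7 | P2 7-8 | P4 8-9 | P3 9-10 | P1 10-11 | P2 11-12 | P4 12-13 | P3 13-14 | P1 14-15 | P2 15-16 | P4 16-17 | P3 17-18 | P1 18-19 | P2 19-20 | P4 20-21 | P3 21-22 | P1 22-23 | P2 23-24 | P4 24-25 | P3 25-26 | P1 26-27 | P2 27-28 | P4 28-29 | P1 29-30 | P2 30-31 | P4 31-32 | P1 32-33 | P2 33-34 | P4 34-35 | P1 35-36 | P2 36-37 | P4 37-38 | P1 38-39 | P2 39-40 | P4 40-41 | P1 41-42 | P2 42-43 | P1 43-44 | P2 44-45 | P1 45-46 | P2 46-49 |
Completion: P1=46  P2=49  P3=26  P4=41
Turnaround (C−A): P1=45  P2=44  P3=22  P4=41

P4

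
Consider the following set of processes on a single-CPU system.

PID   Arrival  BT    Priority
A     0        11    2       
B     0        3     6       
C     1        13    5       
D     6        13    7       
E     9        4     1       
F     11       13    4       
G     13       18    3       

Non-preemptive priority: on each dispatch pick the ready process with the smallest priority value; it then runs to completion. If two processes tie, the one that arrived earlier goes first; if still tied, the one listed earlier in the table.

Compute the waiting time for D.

56

Gantt: | A 0-11 | E 11-15 | G 15-33 | F 33-46 | C 46-59 | B 59-62 | D 62-75 |
Completion: A=11  B=62  C=59  D=75  E=15  F=46  G=33
Waiting(D) = turnaround − burst = 69 − 13 = 56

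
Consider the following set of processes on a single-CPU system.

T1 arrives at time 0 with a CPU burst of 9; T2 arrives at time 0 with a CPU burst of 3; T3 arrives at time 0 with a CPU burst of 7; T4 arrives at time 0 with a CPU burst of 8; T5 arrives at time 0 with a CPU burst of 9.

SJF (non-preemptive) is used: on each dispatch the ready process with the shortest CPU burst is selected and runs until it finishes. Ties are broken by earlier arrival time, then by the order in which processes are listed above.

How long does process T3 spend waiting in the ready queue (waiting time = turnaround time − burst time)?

Gantt: | T2 0-3 | T3 3-10 | T4 10-18 | T1 18-27 | T5 27-36 |
Completion: T1=27  T2=3  T3=10  T4=18  T5=36
Turnaround (C−A): T1=27  T2=3  T3=10  T4=18  T5=36
Waiting(T3) = turnaround − burst = 10 − 7 = 3

3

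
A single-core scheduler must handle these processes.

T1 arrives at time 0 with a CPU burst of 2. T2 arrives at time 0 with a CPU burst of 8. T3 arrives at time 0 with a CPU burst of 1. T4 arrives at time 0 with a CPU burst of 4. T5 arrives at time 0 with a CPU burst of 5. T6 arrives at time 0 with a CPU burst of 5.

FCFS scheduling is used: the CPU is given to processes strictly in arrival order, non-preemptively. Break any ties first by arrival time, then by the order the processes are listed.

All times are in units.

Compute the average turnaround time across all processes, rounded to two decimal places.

Gantt: | T1 0-2 | T2 2-10 | T3 10-11 | T4 11-15 | T5 15-20 | T6 20-25 |
Completion: T1=2  T2=10  T3=11  T4=15  T5=20  T6=25
Turnaround (C−A): T1=2  T2=10  T3=11  T4=15  T5=20  T6=25
Turnaround times: T1=2, T2=10, T3=11, T4=15, T5=20, T6=25
Average turnaround = (2+10+11+15+20+25) / 6 = 83/6 = 13.83

13.83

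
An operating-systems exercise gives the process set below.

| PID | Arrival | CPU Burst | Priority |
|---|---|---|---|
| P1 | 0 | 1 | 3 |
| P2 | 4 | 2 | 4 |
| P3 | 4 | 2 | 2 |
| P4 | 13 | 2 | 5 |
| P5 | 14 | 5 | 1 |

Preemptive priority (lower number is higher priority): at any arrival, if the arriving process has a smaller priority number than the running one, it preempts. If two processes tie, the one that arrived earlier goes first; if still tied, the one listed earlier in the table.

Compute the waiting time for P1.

Schedule: | P1 0-1 | idle 1-4 | P3 4-6 | P2 6-8 | idle 8-13 | P4 13-14 | P5 14-19 | P4 19-20 |
Completion: P1=1  P2=8  P3=6  P4=20  P5=19
Waiting(P1) = turnaround − burst = 1 − 1 = 0

0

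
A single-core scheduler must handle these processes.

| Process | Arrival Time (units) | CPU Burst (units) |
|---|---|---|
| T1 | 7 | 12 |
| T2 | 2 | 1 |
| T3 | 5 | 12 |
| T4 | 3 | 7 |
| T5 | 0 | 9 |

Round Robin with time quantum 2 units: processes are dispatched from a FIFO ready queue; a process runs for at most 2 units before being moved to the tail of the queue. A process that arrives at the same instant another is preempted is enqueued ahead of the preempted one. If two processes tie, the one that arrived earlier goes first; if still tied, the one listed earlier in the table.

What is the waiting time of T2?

0

Schedule: | T5 0-2 | T2 2-3 | T5 3-5 | T4 5-7 | T3 7-9 | T5 9-11 | T1 11-13 | T4 13-15 | T3 15-17 | T5 17-19 | T1 19-21 | T4 21-23 | T3 23-25 | T5 25-26 | T1 26-28 | T4 28-29 | T3 29-31 | T1 31-33 | T3 33-35 | T1 35-37 | T3 37-39 | T1 39-41 |
Completion: T1=41  T2=3  T3=39  T4=29  T5=26
Turnaround (C−A): T1=34  T2=1  T3=34  T4=26  T5=26
Waiting(T2) = turnaround − burst = 1 − 1 = 0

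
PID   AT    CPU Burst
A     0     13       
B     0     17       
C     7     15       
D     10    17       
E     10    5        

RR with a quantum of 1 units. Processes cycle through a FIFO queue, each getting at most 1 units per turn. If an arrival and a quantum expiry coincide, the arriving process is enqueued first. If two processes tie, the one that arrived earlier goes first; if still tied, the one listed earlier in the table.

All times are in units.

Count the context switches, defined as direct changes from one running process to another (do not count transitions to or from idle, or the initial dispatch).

Timeline: | A 0-1 | B 1-2 | A 2-3 | B 3-4 | A 4-5 | B 5-6 | A 6-7 | B 7-8 | C 8-9 | A 9-10 | B 10-11 | C 11-12 | D 12-13 | E 13-14 | A 14-15 | B 15-16 | C 16-17 | D 17-18 | E 18-19 | A 19-20 | B 20-21 | C 21-22 | D 22-23 | E 23-24 | A 24-25 | B 25-26 | C 26-27 | D 27-28 | E 28-29 | A 29-30 | B 30-31 | C 31-32 | D 32-33 | E 33-34 | A 34-35 | B 35-36 | C 36-37 | D 37-38 | A 38-39 | B 39-40 | C 40-41 | D 41-42 | A 42-43 | B 43-44 | C 44-45 | D 45-46 | A 46-47 | B 47-48 | C 48-49 | D 49-50 | B 50-51 | C 51-52 | D 52-53 | B 53-54 | C 54-55 | D 55-56 | B 56-57 | C 57-58 | D 58-59 | B 59-60 | C 60-61 | D 61-62 | C 62-63 | D 63-67 |
Completion: A=47  B=60  C=63  D=67  E=34
Turnaround (C−A): A=47  B=60  C=56  D=57  E=24

63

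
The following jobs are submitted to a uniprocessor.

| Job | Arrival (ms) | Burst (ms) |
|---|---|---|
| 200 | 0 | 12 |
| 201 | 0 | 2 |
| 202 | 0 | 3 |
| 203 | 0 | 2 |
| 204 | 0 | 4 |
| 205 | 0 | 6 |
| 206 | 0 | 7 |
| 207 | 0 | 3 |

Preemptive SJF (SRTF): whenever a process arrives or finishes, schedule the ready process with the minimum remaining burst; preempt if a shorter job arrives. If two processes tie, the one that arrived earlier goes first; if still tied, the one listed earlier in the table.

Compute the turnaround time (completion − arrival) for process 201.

Schedule: | 201 0-2 | 203 2-4 | 202 4-7 | 207 7-10 | 204 10-14 | 205 14-20 | 206 20-27 | 200 27-39 |
Completion: 200=39  201=2  202=7  203=4  204=14  205=20  206=27  207=10
Turnaround (C−A): 200=39  201=2  202=7  203=4  204=14  205=20  206=27  207=10
Turnaround(201) = completion − arrival = 2 − 0 = 2

2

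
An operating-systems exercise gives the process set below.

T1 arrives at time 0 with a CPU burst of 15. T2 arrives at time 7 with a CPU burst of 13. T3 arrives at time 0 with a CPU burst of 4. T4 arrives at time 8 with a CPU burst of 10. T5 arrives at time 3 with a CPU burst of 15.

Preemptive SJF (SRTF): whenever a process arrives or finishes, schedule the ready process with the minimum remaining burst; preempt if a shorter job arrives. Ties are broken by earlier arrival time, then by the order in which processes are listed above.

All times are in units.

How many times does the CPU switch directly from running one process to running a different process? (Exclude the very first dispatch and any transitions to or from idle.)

5

Timeline: | T3 0-4 | T1 4-8 | T4 8-18 | T1 18-29 | T2 29-42 | T5 42-57 |
Completion: T1=29  T2=42  T3=4  T4=18  T5=57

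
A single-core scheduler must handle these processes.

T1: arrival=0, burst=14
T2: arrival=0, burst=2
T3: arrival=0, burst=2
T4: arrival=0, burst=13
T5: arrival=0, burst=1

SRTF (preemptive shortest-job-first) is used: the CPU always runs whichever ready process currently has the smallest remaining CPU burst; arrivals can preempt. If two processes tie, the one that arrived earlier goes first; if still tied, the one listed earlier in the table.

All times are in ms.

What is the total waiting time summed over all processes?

Timeline: | T5 0-1 | T2 1-3 | T3 3-5 | T4 5-18 | T1 18-32 |
Completion: T1=32  T2=3  T3=5  T4=18  T5=1
Turnaround (C−A): T1=32  T2=3  T3=5  T4=18  T5=1
Waiting = turnaround − burst: T1=18, T2=1, T3=3, T4=5, T5=0
Total waiting = 18 + 1 + 3 + 5 + 0 = 27

27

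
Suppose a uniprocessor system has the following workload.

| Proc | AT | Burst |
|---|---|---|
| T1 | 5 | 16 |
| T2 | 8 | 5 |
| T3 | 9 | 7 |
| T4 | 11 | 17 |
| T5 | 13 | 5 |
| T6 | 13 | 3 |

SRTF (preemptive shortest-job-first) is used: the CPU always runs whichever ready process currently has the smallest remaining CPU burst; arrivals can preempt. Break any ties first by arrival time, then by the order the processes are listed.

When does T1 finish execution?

41

Schedule: | idle 0-5 | T1 5-8 | T2 8-13 | T6 13-16 | T5 16-21 | T3 21-28 | T1 28-41 | T4 41-58 |
Completion: T1=41  T2=13  T3=28  T4=58  T5=21  T6=16
Turnaround (C−A): T1=36  T2=5  T3=19  T4=47  T5=8  T6=3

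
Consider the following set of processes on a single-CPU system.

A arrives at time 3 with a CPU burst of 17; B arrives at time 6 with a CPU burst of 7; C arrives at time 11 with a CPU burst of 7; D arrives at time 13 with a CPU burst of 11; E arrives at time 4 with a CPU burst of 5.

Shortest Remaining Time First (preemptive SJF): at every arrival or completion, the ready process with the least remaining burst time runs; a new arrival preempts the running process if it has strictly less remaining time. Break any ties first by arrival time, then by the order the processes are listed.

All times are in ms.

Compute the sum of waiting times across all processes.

Schedule: | idle 0-3 | A 3-4 | E 4-9 | B 9-16 | C 16-23 | D 23-34 | A 34-50 |
Completion: A=50  B=16  C=23  D=34  E=9
Waiting = turnaround − burst: A=30, B=3, C=5, D=10, E=0
Total waiting = 30 + 3 + 5 + 10 + 0 = 48

48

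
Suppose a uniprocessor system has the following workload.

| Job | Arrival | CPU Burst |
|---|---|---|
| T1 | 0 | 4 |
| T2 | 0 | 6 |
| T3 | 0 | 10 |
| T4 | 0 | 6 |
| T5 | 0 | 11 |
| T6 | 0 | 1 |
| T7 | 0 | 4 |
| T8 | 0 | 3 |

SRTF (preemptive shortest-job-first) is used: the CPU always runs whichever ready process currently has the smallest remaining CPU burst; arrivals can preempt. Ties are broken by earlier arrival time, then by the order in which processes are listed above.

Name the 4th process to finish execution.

T7

Gantt: | T6 0-1 | T8 1-4 | T1 4-8 | T7 8-12 | T2 12-18 | T4 18-24 | T3 24-34 | T5 34-45 |
Completion: T1=8  T2=18  T3=34  T4=24  T5=45  T6=1  T7=12  T8=4
Turnaround (C−A): T1=8  T2=18  T3=34  T4=24  T5=45  T6=1  T7=12  T8=4
Finish order: T6 → T8 → T1 → T7 → T2 → T4 → T3 → T5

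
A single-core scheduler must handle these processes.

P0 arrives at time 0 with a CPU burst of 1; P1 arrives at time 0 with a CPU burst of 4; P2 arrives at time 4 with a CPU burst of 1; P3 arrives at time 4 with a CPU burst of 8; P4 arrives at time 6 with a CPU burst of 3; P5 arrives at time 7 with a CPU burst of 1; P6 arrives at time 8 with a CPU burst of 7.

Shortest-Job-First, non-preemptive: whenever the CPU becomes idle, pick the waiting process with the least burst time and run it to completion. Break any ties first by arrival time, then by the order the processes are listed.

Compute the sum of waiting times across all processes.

19

Gantt: | P0 0-1 | P1 1-5 | P2 5-6 | P4 6-9 | P5 9-10 | P6 10-17 | P3 17-25 |
Completion: P0=1  P1=5  P2=6  P3=25  P4=9  P5=10  P6=17
Turnaround (C−A): P0=1  P1=5  P2=2  P3=21  P4=3  P5=3  P6=9
Waiting = turnaround − burst: P0=0, P1=1, P2=1, P3=13, P4=0, P5=2, P6=2
Total waiting = 0 + 1 + 1 + 13 + 0 + 2 + 2 = 19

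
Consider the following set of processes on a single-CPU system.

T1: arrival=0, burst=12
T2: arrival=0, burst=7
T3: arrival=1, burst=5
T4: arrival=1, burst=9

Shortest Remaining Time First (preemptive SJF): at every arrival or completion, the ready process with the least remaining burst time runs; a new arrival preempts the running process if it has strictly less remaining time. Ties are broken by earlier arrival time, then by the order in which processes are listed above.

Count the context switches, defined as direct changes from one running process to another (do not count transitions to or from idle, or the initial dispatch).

Schedule: | T2 0-1 | T3 1-6 | T2 6-12 | T4 12-21 | T1 21-33 |
Completion: T1=33  T2=12  T3=6  T4=21
Turnaround (C−A): T1=33  T2=12  T3=5  T4=20

4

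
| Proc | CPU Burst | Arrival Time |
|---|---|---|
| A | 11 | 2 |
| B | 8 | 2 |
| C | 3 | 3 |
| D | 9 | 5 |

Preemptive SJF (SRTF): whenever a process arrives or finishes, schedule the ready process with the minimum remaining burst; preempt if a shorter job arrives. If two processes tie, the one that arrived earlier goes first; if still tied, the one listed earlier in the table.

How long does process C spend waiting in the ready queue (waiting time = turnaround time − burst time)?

Schedule: | idle 0-2 | B 2-3 | C 3-6 | B 6-13 | D 13-22 | A 22-33 |
Completion: A=33  B=13  C=6  D=22
Waiting(C) = turnaround − burst = 3 − 3 = 0

0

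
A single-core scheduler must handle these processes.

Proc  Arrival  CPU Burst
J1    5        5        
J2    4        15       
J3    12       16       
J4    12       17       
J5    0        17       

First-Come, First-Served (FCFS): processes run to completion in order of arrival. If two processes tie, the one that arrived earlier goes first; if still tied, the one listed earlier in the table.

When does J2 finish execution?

Timeline: | J5 0-17 | J2 17-32 | J1 32-37 | J3 37-53 | J4 53-70 |
Completion: J1=37  J2=32  J3=53  J4=70  J5=17

32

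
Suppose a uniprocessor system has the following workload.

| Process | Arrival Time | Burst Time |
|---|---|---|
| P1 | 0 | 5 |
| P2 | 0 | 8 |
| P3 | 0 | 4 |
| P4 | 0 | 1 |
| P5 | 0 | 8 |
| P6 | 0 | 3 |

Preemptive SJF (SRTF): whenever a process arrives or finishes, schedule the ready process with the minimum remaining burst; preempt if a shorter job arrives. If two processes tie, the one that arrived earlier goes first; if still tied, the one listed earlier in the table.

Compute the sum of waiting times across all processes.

47

Timeline: | P4 0-1 | P6 1-4 | P3 4-8 | P1 8-13 | P2 13-21 | P5 21-29 |
Completion: P1=13  P2=21  P3=8  P4=1  P5=29  P6=4
Waiting = turnaround − burst: P1=8, P2=13, P3=4, P4=0, P5=21, P6=1
Total waiting = 8 + 13 + 4 + 0 + 21 + 1 = 47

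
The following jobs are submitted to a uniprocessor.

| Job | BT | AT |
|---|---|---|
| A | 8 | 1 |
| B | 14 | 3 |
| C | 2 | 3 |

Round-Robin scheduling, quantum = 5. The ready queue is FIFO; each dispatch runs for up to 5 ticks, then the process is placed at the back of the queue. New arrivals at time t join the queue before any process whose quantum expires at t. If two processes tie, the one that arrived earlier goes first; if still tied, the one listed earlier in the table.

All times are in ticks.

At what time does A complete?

16

Gantt: | idle 0-1 | A 1-6 | B 6-11 | C 11-13 | A 13-16 | B 16-25 |
Completion: A=16  B=25  C=13
Turnaround (C−A): A=15  B=22  C=10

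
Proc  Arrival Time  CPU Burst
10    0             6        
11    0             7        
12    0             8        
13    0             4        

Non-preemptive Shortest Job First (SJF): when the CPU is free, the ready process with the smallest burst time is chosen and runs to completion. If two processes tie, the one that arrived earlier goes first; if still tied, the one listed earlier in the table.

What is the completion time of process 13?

4

Gantt: | 13 0-4 | 10 4-10 | 11 10-17 | 12 17-25 |
Completion: 10=10  11=17  12=25  13=4
Turnaround (C−A): 10=10  11=17  12=25  13=4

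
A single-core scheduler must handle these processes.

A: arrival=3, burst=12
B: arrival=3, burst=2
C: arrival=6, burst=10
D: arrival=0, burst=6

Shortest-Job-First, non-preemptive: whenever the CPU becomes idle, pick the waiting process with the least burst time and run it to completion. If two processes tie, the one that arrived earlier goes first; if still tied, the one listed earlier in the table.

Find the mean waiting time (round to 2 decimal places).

5.00

Schedule: | D 0-6 | B 6-8 | C 8-18 | A 18-30 |
Completion: A=30  B=8  C=18  D=6
Waiting times: A=15, B=3, C=2, D=0
Average waiting = (15+3+2+0) / 4 = 20/4 = 5.00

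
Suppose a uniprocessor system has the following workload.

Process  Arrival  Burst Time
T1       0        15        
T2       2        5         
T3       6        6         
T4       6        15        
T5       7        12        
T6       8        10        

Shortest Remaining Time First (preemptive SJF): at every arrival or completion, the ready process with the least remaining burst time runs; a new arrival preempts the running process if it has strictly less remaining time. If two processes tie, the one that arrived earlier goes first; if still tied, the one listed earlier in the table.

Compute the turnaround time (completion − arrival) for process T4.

57

Schedule: | T1 0-2 | T2 2-7 | T3 7-13 | T6 13-23 | T5 23-35 | T1 35-48 | T4 48-63 |
Completion: T1=48  T2=7  T3=13  T4=63  T5=35  T6=23
Turnaround(T4) = completion − arrival = 63 − 6 = 57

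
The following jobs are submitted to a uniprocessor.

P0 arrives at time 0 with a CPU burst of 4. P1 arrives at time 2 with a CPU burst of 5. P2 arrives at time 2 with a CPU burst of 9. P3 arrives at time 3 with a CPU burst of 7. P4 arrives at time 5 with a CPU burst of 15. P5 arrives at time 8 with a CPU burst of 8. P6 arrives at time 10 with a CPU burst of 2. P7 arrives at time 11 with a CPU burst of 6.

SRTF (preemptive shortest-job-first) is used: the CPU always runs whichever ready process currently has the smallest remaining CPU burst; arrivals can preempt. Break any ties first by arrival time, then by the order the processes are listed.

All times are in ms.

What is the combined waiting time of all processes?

Timeline: | P0 0-4 | P1 4-9 | P3 9-10 | P6 10-12 | P3 12-18 | P7 18-24 | P5 24-32 | P2 32-41 | P4 41-56 |
Completion: P0=4  P1=9  P2=41  P3=18  P4=56  P5=32  P6=12  P7=24
Waiting = turnaround − burst: P0=0, P1=2, P2=30, P3=8, P4=36, P5=16, P6=0, P7=7
Total waiting = 0 + 2 + 30 + 8 + 36 + 16 + 0 + 7 = 99

99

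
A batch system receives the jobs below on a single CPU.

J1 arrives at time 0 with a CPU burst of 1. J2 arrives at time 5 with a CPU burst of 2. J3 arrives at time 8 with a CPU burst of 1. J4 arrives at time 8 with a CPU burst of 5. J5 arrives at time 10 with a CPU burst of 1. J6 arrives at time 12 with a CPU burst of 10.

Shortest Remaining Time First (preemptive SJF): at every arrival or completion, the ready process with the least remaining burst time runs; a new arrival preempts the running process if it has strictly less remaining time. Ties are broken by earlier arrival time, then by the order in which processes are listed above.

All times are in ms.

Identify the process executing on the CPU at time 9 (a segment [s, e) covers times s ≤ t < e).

Timeline: | J1 0-1 | idle 1-5 | J2 5-7 | idle 7-8 | J3 8-9 | J4 9-10 | J5 10-11 | J4 11-15 | J6 15-25 |
Completion: J1=1  J2=7  J3=9  J4=15  J5=11  J6=25
Turnaround (C−A): J1=1  J2=2  J3=1  J4=7  J5=1  J6=13

J4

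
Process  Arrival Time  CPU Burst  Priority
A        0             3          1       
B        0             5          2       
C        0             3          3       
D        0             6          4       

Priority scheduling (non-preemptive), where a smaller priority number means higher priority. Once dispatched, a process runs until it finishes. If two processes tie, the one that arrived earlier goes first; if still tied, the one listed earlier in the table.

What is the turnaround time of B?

Gantt: | A 0-3 | B 3-8 | C 8-11 | D 11-17 |
Completion: A=3  B=8  C=11  D=17
Turnaround (C−A): A=3  B=8  C=11  D=17
Turnaround(B) = completion − arrival = 8 − 0 = 8

8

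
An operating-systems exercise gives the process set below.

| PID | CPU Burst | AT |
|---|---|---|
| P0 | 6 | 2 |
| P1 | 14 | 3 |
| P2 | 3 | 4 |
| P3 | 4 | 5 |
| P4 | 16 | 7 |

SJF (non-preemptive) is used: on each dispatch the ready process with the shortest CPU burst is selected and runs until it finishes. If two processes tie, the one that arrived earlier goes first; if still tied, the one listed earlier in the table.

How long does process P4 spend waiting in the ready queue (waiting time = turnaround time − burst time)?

22

Gantt: | idle 0-2 | P0 2-8 | P2 8-11 | P3 11-15 | P1 15-29 | P4 29-45 |
Completion: P0=8  P1=29  P2=11  P3=15  P4=45
Turnaround (C−A): P0=6  P1=26  P2=7  P3=10  P4=38
Waiting(P4) = turnaround − burst = 38 − 16 = 22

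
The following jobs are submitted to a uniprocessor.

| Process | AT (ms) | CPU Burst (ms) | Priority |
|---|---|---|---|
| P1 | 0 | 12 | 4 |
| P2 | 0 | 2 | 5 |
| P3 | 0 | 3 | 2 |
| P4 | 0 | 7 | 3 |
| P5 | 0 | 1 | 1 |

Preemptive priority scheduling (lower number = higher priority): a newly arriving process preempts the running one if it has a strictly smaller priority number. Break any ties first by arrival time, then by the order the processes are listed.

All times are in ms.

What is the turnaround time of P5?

1

Gantt: | P5 0-1 | P3 1-4 | P4 4-11 | P1 11-23 | P2 23-25 |
Completion: P1=23  P2=25  P3=4  P4=11  P5=1
Turnaround (C−A): P1=23  P2=25  P3=4  P4=11  P5=1
Turnaround(P5) = completion − arrival = 1 − 0 = 1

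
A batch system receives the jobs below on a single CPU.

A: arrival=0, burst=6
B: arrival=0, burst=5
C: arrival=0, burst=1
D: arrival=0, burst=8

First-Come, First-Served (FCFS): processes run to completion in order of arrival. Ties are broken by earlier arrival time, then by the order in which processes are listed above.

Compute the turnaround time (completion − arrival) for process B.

Schedule: | A 0-6 | B 6-11 | C 11-12 | D 12-20 |
Completion: A=6  B=11  C=12  D=20
Turnaround (C−A): A=6  B=11  C=12  D=20
Turnaround(B) = completion − arrival = 11 − 0 = 11

11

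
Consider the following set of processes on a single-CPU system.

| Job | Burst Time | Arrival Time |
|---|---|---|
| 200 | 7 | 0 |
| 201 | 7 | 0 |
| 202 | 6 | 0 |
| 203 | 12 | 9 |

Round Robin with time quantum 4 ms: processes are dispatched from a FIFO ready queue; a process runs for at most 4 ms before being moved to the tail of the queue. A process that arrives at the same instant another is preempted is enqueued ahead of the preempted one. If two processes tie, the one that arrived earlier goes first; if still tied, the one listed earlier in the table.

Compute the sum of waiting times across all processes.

48

Timeline: | 200 0-4 | 201 4-8 | 202 8-12 | 200 12-15 | 201 15-18 | 203 18-22 | 202 22-24 | 203 24-32 |
Completion: 200=15  201=18  202=24  203=32
Turnaround (C−A): 200=15  201=18  202=24  203=23
Waiting = turnaround − burst: 200=8, 201=11, 202=18, 203=11
Total waiting = 8 + 11 + 18 + 11 = 48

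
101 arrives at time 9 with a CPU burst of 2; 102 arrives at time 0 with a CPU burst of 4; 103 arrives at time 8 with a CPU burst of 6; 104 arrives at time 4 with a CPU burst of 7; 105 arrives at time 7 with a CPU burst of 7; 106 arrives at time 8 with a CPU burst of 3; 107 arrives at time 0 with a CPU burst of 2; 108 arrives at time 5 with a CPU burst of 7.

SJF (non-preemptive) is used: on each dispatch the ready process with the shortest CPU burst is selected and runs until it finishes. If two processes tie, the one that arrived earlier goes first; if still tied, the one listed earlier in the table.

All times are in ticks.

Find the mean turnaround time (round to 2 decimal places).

13.25

Timeline: | 107 0-2 | 102 2-6 | 104 6-13 | 101 13-15 | 106 15-18 | 103 18-24 | 108 24-31 | 105 31-38 |
Completion: 101=15  102=6  103=24  104=13  105=38  106=18  107=2  108=31
Turnaround (C−A): 101=6  102=6  103=16  104=9  105=31  106=10  107=2  108=26
Turnaround times: 101=6, 102=6, 103=16, 104=9, 105=31, 106=10, 107=2, 108=26
Average turnaround = (6+6+16+9+31+10+2+26) / 8 = 106/8 = 13.25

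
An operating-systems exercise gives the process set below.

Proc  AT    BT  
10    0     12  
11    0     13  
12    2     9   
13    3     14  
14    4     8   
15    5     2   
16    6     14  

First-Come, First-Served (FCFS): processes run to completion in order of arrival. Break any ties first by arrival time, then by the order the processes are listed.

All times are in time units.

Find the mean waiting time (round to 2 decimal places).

30.43

Schedule: | 10 0-12 | 11 12-25 | 12 25-34 | 13 34-48 | 14 48-56 | 15 56-58 | 16 58-72 |
Completion: 10=12  11=25  12=34  13=48  14=56  15=58  16=72
Waiting times: 10=0, 11=12, 12=23, 13=31, 14=44, 15=51, 16=52
Average waiting = (0+12+23+31+44+51+52) / 7 = 213/7 = 30.43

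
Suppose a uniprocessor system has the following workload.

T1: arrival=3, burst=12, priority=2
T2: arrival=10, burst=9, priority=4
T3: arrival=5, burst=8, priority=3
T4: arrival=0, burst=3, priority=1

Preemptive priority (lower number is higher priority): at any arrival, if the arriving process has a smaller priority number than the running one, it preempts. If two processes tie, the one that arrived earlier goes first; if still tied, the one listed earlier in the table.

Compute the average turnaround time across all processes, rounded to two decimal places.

Gantt: | T4 0-3 | T1 3-15 | T3 15-23 | T2 23-32 |
Completion: T1=15  T2=32  T3=23  T4=3
Turnaround (C−A): T1=12  T2=22  T3=18  T4=3
Turnaround times: T1=12, T2=22, T3=18, T4=3
Average turnaround = (12+22+18+3) / 4 = 55/4 = 13.75

13.75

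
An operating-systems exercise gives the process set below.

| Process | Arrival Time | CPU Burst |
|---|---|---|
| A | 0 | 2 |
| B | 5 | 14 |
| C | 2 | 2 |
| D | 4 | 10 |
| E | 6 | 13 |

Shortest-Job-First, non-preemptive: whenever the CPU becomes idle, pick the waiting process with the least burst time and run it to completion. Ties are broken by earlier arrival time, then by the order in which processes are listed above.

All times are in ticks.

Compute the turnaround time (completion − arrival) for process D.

Timeline: | A 0-2 | C 2-4 | D 4-14 | E 14-27 | B 27-41 |
Completion: A=2  B=41  C=4  D=14  E=27
Turnaround (C−A): A=2  B=36  C=2  D=10  E=21
Turnaround(D) = completion − arrival = 14 − 4 = 10

10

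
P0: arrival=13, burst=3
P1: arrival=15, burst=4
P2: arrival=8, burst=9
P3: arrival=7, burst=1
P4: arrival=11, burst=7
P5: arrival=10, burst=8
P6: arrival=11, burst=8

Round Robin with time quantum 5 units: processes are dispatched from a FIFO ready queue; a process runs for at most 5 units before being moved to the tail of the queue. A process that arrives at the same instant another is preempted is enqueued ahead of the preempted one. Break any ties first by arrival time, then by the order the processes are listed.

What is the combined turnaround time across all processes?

Gantt: | idle 0-7 | P3 7-8 | P2 8-13 | P5 13-18 | P4 18-23 | P6 23-28 | P0 28-31 | P2 31-35 | P1 35-39 | P5 39-42 | P4 42-44 | P6 44-47 |
Completion: P0=31  P1=39  P2=35  P3=8  P4=44  P5=42  P6=47
Turnaround (C−A): P0=18  P1=24  P2=27  P3=1  P4=33  P5=32  P6=36
Turnaround = completion − arrival: P0=18, P1=24, P2=27, P3=1, P4=33, P5=32, P6=36
Total turnaround = 18 + 24 + 27 + 1 + 33 + 32 + 36 = 171

171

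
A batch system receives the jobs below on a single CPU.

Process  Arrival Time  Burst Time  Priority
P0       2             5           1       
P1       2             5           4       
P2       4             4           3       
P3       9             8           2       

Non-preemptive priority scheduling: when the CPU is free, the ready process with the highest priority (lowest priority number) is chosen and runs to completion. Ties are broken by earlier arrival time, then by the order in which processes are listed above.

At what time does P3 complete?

Schedule: | idle 0-2 | P0 2-7 | P2 7-11 | P3 11-19 | P1 19-24 |
Completion: P0=7  P1=24  P2=11  P3=19

19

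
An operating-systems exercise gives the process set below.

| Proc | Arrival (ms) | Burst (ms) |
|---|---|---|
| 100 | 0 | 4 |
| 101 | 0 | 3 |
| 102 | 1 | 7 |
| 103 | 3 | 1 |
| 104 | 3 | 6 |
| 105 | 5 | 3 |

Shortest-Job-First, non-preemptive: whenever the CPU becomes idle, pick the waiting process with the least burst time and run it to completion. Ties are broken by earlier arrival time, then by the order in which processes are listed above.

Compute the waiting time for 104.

Gantt: | 101 0-3 | 103 3-4 | 100 4-8 | 105 8-11 | 104 11-17 | 102 17-24 |
Completion: 100=8  101=3  102=24  103=4  104=17  105=11
Turnaround (C−A): 100=8  101=3  102=23  103=1  104=14  105=6
Waiting(104) = turnaround − burst = 14 − 6 = 8

8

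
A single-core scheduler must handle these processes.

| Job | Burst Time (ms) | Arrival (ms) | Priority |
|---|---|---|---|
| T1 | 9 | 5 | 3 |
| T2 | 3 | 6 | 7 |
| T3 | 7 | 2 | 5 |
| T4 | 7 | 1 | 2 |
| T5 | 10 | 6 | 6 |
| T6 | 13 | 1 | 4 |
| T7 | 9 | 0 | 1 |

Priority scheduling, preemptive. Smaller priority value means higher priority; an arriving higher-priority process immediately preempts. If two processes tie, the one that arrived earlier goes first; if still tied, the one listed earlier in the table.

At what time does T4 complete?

Schedule: | T7 0-9 | T4 9-16 | T1 16-25 | T6 25-38 | T3 38-45 | T5 45-55 | T2 55-58 |
Completion: T1=25  T2=58  T3=45  T4=16  T5=55  T6=38  T7=9
Turnaround (C−A): T1=20  T2=52  T3=43  T4=15  T5=49  T6=37  T7=9

16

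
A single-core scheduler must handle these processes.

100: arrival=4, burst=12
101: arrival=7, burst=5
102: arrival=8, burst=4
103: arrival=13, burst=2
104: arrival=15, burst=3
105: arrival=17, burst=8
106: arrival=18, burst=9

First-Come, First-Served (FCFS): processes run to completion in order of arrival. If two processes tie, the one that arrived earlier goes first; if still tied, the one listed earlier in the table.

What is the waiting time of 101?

Gantt: | idle 0-4 | 100 4-16 | 101 16-21 | 102 21-25 | 103 25-27 | 104 27-30 | 105 30-38 | 106 38-47 |
Completion: 100=16  101=21  102=25  103=27  104=30  105=38  106=47
Turnaround (C−A): 100=12  101=14  102=17  103=14  104=15  105=21  106=29
Waiting(101) = turnaround − burst = 14 − 5 = 9

9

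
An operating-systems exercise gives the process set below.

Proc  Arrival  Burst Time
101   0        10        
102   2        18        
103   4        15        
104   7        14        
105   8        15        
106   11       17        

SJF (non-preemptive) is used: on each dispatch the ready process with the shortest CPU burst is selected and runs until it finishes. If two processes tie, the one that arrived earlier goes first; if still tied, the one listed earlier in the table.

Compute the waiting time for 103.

Schedule: | 101 0-10 | 104 10-24 | 103 24-39 | 105 39-54 | 106 54-71 | 102 71-89 |
Completion: 101=10  102=89  103=39  104=24  105=54  106=71
Waiting(103) = turnaround − burst = 35 − 15 = 20

20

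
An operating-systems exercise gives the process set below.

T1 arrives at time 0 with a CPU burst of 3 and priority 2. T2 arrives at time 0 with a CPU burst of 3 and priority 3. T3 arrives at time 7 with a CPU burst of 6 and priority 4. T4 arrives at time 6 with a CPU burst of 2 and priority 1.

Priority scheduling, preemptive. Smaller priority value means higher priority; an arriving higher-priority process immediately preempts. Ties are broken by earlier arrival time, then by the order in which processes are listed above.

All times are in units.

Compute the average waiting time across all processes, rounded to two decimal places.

1.00

Gantt: | T1 0-3 | T2 3-6 | T4 6-8 | T3 8-14 |
Completion: T1=3  T2=6  T3=14  T4=8
Waiting times: T1=0, T2=3, T3=1, T4=0
Average waiting = (0+3+1+0) / 4 = 4/4 = 1.00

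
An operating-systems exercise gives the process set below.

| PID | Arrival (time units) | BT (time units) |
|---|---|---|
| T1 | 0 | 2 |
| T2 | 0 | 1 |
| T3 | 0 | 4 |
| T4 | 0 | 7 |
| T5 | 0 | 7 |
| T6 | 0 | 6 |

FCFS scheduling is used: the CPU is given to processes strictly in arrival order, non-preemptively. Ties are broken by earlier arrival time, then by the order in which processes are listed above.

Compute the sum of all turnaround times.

Schedule: | T1 0-2 | T2 2-3 | T3 3-7 | T4 7-14 | T5 14-21 | T6 21-27 |
Completion: T1=2  T2=3  T3=7  T4=14  T5=21  T6=27
Turnaround (C−A): T1=2  T2=3  T3=7  T4=14  T5=21  T6=27
Turnaround = completion − arrival: T1=2, T2=3, T3=7, T4=14, T5=21, T6=27
Total turnaround = 2 + 3 + 7 + 14 + 21 + 27 = 74

74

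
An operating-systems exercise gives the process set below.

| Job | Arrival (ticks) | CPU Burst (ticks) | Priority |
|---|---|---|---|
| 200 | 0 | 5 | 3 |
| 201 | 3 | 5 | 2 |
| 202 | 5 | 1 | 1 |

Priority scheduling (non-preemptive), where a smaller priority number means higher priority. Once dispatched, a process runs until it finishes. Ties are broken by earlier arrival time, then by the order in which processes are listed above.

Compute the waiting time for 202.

0

Gantt: | 200 0-5 | 202 5-6 | 201 6-11 |
Completion: 200=5  201=11  202=6
Waiting(202) = turnaround − burst = 1 − 1 = 0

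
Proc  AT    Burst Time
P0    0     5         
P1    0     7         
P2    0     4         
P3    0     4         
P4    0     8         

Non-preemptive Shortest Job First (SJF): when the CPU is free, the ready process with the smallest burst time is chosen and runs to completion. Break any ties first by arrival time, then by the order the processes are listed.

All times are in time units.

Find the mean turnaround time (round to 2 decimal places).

Schedule: | P2 0-4 | P3 4-8 | P0 8-13 | P1 13-20 | P4 20-28 |
Completion: P0=13  P1=20  P2=4  P3=8  P4=28
Turnaround times: P0=13, P1=20, P2=4, P3=8, P4=28
Average turnaround = (13+20+4+8+28) / 5 = 73/5 = 14.60

14.60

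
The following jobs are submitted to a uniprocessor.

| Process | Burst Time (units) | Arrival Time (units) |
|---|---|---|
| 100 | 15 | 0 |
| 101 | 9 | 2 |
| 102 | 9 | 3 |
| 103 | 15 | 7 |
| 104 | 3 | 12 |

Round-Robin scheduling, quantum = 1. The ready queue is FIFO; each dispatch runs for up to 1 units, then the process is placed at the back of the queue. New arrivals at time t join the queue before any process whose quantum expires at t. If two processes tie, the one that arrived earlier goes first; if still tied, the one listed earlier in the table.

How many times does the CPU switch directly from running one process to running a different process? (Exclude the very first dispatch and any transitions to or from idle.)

46

Schedule: | 100 0-2 | 101 2-3 | 100 3-4 | 102 4-5 | 101 5-6 | 100 6-7 | 102 7-8 | 101 8-9 | 103 9-10 | 100 10-11 | 102 11-12 | 101 12-13 | 103 13-14 | 100 14-15 | 104 15-16 | 102 16-17 | 101 17-18 | 103 18-19 | 100 19-20 | 104 20-21 | 102 21-22 | 101 22-23 | 103 23-24 | 100 24-25 | 104 25-26 | 102 26-27 | 101 27-28 | 103 28-29 | 100 29-30 | 102 30-31 | 101 31-32 | 103 32-33 | 100 33-34 | 102 34-35 | 101 35-36 | 103 36-37 | 100 37-38 | 102 38-39 | 103 39-40 | 100 40-41 | 103 41-42 | 100 42-43 | 103 43-44 | 100 44-45 | 103 45-46 | 100 46-47 | 103 47-51 |
Completion: 100=47  101=36  102=39  103=51  104=26
Turnaround (C−A): 100=47  101=34  102=36  103=44  104=14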